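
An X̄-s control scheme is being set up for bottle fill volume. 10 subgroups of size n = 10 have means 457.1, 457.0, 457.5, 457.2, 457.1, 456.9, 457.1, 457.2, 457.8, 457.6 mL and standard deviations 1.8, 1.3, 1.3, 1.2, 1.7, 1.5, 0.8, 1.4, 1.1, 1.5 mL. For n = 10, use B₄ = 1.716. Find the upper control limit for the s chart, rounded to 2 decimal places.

2.33

s̄ = (1.8 + 1.3 + 1.3 + 1.2 + 1.7 + 1.5 + 0.8 + 1.4 + 1.1 + 1.5) / 10 = 1.3600
UCL_s = B₄·s̄ = 1.716 × 1.3600 = 2.3338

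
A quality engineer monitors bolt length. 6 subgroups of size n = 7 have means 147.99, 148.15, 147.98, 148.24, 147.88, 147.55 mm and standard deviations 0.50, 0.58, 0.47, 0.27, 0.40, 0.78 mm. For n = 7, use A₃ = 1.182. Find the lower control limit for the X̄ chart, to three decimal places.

147.374

X̄̄ = (147.99 + 148.15 + 147.98 + 148.24 + 147.88 + 147.55) / 6 = 147.9650
s̄ = (0.50 + 0.58 + 0.47 + 0.27 + 0.40 + 0.78) / 6 = 0.5000
LCL = X̄̄ − A₃·s̄ = 147.9650 − 1.182 × 0.5000 = 147.3740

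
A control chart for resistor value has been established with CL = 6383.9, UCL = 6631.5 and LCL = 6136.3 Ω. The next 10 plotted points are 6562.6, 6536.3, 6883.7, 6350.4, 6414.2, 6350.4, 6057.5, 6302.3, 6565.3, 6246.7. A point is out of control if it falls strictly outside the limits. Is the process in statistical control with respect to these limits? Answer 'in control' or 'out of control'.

out of control

Compare each point to [6136.3, 6631.5]: sample 3 = 6883.7 > UCL; sample 7 = 6057.5 < LCL.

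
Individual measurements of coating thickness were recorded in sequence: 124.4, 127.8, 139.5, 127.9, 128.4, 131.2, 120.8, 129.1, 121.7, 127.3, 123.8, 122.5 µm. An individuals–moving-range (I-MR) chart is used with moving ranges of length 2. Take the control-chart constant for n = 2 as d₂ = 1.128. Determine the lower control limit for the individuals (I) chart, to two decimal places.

X̄ = (124.4 + 127.8 + 139.5 + 127.9 + 128.4 + 131.2 + 120.8 + 129.1 + 121.7 + 127.3 + 123.8 + 122.5) / 12 = 127.0333
Moving ranges: 3.4, 11.7, 11.6, 0.5, 2.8, 10.4, 8.3, 7.4, 5.6, 3.5, 1.3; M̄R̄ = 66.5000 / 11 = 6.0455
LCL = X̄ − 3·M̄R̄/d₂ = 127.0333 − 3 × 6.0455 / 1.128 = 110.9550

110.95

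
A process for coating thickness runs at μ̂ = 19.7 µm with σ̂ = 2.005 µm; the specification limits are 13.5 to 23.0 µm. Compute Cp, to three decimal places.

0.790

Cp = (USL − LSL) / (6σ̂) = (23.0 − 13.5) / (6 × 2.005) = 9.5000 / 12.0300 = 0.7897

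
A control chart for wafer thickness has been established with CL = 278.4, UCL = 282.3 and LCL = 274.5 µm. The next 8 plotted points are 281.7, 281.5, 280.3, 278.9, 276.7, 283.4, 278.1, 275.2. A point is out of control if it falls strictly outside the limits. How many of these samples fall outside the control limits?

Compare each point to [274.5, 282.3]: sample 6 = 283.4 > UCL.

1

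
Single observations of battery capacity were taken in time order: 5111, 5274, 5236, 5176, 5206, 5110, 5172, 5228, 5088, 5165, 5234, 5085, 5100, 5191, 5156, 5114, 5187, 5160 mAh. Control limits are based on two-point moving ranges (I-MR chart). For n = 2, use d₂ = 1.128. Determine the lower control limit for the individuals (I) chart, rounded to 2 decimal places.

4974.94

X̄ = (5111 + 5274 + 5236 + 5176 + 5206 + 5110 + 5172 + 5228 + 5088 + 5165 + 5234 + 5085 + 5100 + 5191 + 5156 + 5114 + 5187 + 5160) / 18 = 5166.2778
Moving ranges: 163, 38, 60, 30, 96, 62, 56, 140, 77, 69, 149, 15, 91, 35, 42, 73, 27; M̄R̄ = 1223.0000 / 17 = 71.9412
LCL = X̄ − 3·M̄R̄/d₂ = 5166.2778 − 3 × 71.9412 / 1.128 = 4974.9449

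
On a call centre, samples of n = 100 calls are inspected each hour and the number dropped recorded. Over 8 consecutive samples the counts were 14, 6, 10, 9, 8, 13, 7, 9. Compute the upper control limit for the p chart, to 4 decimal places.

0.1830

p̄ = Σdᵢ / (k·n) = 76 / (8 × 100) = 0.09500
UCL = p̄ + 3·√(p̄(1−p̄)/n) = 0.09500 + 3 × √(0.09500×0.90500/100) = 0.09500 + 3 × 0.02932 = 0.18296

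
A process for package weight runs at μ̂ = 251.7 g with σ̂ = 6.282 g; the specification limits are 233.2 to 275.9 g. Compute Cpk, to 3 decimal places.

Cpu = (USL − μ̂) / (3σ̂) = (275.9 − 251.7) / (3 × 6.282) = 1.2841; Cpl = (μ̂ − LSL) / (3σ̂) = (251.7 − 233.2) / (3 × 6.282) = 0.9816; Cpk = min(Cpu, Cpl) = 0.9816

0.982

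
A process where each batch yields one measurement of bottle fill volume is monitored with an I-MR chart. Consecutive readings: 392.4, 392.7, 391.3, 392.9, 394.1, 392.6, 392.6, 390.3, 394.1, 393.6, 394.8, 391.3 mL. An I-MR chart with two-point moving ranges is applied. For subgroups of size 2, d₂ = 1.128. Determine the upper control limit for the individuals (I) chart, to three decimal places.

396.908

X̄ = (392.4 + 392.7 + 391.3 + 392.9 + 394.1 + 392.6 + 392.6 + 390.3 + 394.1 + 393.6 + 394.8 + 391.3) / 12 = 392.7250
Moving ranges: 0.3, 1.4, 1.6, 1.2, 1.5, 0.0, 2.3, 3.8, 0.5, 1.2, 3.5; M̄R̄ = 17.3000 / 11 = 1.5727
UCL = X̄ + 3·M̄R̄/d₂ = 392.7250 + 3 × 1.5727 / 1.128 = 396.9078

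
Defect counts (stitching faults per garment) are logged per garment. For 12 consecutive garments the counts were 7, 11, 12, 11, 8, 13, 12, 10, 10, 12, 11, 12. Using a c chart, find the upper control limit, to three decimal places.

20.586

c̄ = (7 + 11 + 12 + 11 + 8 + 13 + 12 + 10 + 10 + 12 + 11 + 12) / 12 = 129 / 12 = 10.7500
UCL = c̄ + 3√c̄ = 10.7500 + 3 × √10.7500 = 10.7500 + 3 × 3.2787 = 20.5862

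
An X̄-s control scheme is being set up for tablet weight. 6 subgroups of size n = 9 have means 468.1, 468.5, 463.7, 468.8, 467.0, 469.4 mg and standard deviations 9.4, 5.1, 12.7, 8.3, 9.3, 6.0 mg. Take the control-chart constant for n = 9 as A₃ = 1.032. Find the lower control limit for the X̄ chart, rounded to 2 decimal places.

X̄̄ = (468.1 + 468.5 + 463.7 + 468.8 + 467.0 + 469.4) / 6 = 467.5833
s̄ = (9.4 + 5.1 + 12.7 + 8.3 + 9.3 + 6.0) / 6 = 8.4667
LCL = X̄̄ − A₃·s̄ = 467.5833 − 1.032 × 8.4667 = 458.8457

458.85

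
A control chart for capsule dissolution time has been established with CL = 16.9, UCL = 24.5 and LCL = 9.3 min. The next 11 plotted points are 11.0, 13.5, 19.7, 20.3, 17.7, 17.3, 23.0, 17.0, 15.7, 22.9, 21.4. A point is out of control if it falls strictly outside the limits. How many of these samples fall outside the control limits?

0

All 11 points lie within [9.3, 24.5].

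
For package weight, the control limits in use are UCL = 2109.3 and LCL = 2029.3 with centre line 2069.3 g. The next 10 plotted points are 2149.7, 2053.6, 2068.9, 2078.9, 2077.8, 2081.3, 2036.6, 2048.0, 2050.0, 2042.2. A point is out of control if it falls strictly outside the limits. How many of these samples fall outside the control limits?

1

Compare each point to [2029.3, 2109.3]: sample 1 = 2149.7 > UCL.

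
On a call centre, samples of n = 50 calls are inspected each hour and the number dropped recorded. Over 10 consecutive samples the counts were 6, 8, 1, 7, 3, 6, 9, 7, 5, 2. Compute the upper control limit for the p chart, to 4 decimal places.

0.2397

p̄ = Σdᵢ / (k·n) = 54 / (10 × 50) = 0.10800
UCL = p̄ + 3·√(p̄(1−p̄)/n) = 0.10800 + 3 × √(0.10800×0.89200/50) = 0.10800 + 3 × 0.04389 = 0.23968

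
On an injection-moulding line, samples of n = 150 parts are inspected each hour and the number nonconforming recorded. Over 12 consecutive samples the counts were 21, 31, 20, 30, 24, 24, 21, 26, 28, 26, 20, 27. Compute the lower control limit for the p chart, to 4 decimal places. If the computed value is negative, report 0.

p̄ = Σdᵢ / (k·n) = 298 / (12 × 150) = 0.16556
LCL = p̄ − 3·√(p̄(1−p̄)/n) = 0.16556 − 3 × 0.03035 = 0.07451

0.0745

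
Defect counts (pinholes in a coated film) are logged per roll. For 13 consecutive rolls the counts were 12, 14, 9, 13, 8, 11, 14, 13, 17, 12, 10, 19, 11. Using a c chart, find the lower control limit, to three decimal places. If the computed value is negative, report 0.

c̄ = (12 + 14 + 9 + 13 + 8 + 11 + 14 + 13 + 17 + 12 + 10 + 19 + 11) / 13 = 163 / 13 = 12.5385
LCL = c̄ − 3√c̄ = 12.5385 − 3 × 3.5410 = 1.9156

1.916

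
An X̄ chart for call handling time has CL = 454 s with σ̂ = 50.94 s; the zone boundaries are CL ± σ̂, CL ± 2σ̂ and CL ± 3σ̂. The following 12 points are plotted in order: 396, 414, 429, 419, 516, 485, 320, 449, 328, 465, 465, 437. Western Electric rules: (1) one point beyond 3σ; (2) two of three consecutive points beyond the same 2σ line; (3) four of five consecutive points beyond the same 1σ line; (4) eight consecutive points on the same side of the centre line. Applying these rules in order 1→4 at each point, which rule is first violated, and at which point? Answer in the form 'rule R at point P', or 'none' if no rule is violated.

rule 2 at point 9

Zone of each point (C = within 1σ̂, B = 1σ̂–2σ̂, A = 2σ̂–3σ̂, * = beyond 3σ̂; sign = side of CL): 1:-B, 2:-C, 3:-C, 4:-C, 5:+B, 6:+C, 7:-A, 8:-C, 9:-A, 10:+C, 11:+C, 12:-C
Rule 2 (two of three consecutive points beyond the same 2σ limit) is satisfied at point 9.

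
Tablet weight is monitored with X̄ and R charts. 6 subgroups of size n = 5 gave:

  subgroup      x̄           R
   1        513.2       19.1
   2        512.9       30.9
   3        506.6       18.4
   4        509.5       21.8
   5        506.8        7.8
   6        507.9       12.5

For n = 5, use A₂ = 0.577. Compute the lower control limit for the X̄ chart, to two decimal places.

X̄̄ = (513.2 + 512.9 + 506.6 + 509.5 + 506.8 + 507.9) / 6 = 3056.9000 / 6 = 509.4833
R̄ = (19.1 + 30.9 + 18.4 + 21.8 + 7.8 + 12.5) / 6 = 110.5000 / 6 = 18.4167
LCL = X̄̄ − A₂·R̄ = 509.4833 − 0.577 × 18.4167 = 498.8569

498.86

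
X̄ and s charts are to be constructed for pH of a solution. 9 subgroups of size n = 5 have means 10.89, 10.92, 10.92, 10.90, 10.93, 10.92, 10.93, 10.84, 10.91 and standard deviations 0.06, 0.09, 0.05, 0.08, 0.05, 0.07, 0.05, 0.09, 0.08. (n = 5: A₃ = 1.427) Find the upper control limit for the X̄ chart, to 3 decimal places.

X̄̄ = (10.89 + 10.92 + 10.92 + 10.90 + 10.93 + 10.92 + 10.93 + 10.84 + 10.91) / 9 = 10.9067
s̄ = (0.06 + 0.09 + 0.05 + 0.08 + 0.05 + 0.07 + 0.05 + 0.09 + 0.08) / 9 = 0.0689
UCL = X̄̄ + A₃·s̄ = 10.9067 + 1.427 × 0.0689 = 11.0050

11.005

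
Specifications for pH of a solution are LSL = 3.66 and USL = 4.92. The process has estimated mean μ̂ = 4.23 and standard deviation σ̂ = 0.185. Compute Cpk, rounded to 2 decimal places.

1.03

Cpu = (USL − μ̂) / (3σ̂) = (4.92 − 4.23) / (3 × 0.185) = 1.2432; Cpl = (μ̂ − LSL) / (3σ̂) = (4.23 − 3.66) / (3 × 0.185) = 1.0270; Cpk = min(Cpu, Cpl) = 1.0270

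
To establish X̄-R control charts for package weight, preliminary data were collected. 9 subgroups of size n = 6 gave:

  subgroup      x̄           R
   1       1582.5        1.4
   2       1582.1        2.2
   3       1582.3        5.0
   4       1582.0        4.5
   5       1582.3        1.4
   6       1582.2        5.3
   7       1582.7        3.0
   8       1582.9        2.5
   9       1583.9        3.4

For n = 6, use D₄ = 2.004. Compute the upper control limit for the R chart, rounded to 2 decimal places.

R̄ = (1.4 + 2.2 + 5.0 + 4.5 + 1.4 + 5.3 + 3.0 + 2.5 + 3.4) / 9 = 28.7000 / 9 = 3.1889
UCL_R = D₄·R̄ = 2.004 × 3.1889 = 6.3905

6.39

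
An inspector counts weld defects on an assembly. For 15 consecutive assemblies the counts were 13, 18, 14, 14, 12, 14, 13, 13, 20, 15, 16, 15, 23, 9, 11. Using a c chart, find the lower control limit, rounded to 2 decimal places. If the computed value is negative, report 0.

c̄ = (13 + 18 + 14 + 14 + 12 + 14 + 13 + 13 + 20 + 15 + 16 + 15 + 23 + 9 + 11) / 15 = 220 / 15 = 14.6667
LCL = c̄ − 3√c̄ = 14.6667 − 3 × 3.8297 = 3.1775

3.18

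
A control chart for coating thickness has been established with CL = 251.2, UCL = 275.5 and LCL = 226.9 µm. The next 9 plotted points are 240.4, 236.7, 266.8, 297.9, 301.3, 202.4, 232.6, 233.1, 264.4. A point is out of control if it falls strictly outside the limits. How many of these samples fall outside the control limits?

3

Compare each point to [226.9, 275.5]: sample 4 = 297.9 > UCL; sample 5 = 301.3 > UCL; sample 6 = 202.4 < LCL.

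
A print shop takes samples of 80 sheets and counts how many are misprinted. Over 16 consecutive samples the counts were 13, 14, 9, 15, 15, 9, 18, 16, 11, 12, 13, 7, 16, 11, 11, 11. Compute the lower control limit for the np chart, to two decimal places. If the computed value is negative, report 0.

p̄ = Σdᵢ / (k·n) = 201 / (16 × 80) = 0.15703
LCL = np̄ − 3·√(np̄(1−p̄)) = 12.5625 − 3 × 3.2542 = 2.7999

2.80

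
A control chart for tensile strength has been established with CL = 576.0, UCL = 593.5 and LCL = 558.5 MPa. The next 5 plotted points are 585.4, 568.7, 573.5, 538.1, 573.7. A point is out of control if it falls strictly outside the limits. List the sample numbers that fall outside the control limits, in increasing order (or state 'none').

4

Compare each point to [558.5, 593.5]: sample 4 = 538.1 < LCL.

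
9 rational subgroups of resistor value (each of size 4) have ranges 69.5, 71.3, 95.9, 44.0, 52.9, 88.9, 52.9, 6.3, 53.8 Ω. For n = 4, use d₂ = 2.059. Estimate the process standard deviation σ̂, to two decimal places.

28.90

R̄ = (69.5 + 71.3 + 95.9 + 44.0 + 52.9 + 88.9 + 52.9 + 6.3 + 53.8) / 9 = 59.5000
σ̂ = R̄ / d₂ = 59.5000 / 2.059 = 28.8975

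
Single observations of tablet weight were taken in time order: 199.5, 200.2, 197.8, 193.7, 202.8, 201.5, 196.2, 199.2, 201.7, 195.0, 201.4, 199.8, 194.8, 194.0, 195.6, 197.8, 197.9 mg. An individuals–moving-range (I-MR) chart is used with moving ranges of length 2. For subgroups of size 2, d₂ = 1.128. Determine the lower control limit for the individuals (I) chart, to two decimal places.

X̄ = (199.5 + 200.2 + 197.8 + 193.7 + 202.8 + 201.5 + 196.2 + 199.2 + 201.7 + 195.0 + 201.4 + 199.8 + 194.8 + 194.0 + 195.6 + 197.8 + 197.9) / 17 = 198.1706
Moving ranges: 0.7, 2.4, 4.1, 9.1, 1.3, 5.3, 3.0, 2.5, 6.7, 6.4, 1.6, 5.0, 0.8, 1.6, 2.2, 0.1; M̄R̄ = 52.8000 / 16 = 3.3000
LCL = X̄ − 3·M̄R̄/d₂ = 198.1706 − 3 × 3.3000 / 1.128 = 189.3940

189.39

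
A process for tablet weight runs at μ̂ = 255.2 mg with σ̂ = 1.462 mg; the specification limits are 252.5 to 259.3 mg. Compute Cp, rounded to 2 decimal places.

0.78

Cp = (USL − LSL) / (6σ̂) = (259.3 − 252.5) / (6 × 1.462) = 6.8000 / 8.7720 = 0.7752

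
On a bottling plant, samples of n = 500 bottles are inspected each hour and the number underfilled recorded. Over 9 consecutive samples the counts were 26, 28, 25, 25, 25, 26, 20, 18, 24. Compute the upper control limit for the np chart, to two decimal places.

38.48

p̄ = Σdᵢ / (k·n) = 217 / (9 × 500) = 0.04822
UCL = np̄ + 3·√(np̄(1−p̄)) = 24.1111 + 3 × √(24.1111×0.95178) = 24.1111 + 3 × 4.7905 = 38.4825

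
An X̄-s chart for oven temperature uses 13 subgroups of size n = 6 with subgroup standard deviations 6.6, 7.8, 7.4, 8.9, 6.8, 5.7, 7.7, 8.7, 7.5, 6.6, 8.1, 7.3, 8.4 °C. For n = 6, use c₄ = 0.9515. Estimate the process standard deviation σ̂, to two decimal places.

7.88

s̄ = (6.6 + 7.8 + 7.4 + 8.9 + 6.8 + 5.7 + 7.7 + 8.7 + 7.5 + 6.6 + 8.1 + 7.3 + 8.4) / 13 = 7.5000
σ̂ = s̄ / c₄ = 7.5000 / 0.9515 = 7.8823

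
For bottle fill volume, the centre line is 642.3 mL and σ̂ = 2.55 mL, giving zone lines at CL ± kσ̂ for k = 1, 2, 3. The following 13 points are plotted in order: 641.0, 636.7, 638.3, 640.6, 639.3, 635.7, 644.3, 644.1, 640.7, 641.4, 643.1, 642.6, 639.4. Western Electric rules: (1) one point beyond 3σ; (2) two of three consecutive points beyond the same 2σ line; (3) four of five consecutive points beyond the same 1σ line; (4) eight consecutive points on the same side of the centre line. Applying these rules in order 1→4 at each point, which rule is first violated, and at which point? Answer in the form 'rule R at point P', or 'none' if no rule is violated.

rule 3 at point 6

Zone of each point (C = within 1σ̂, B = 1σ̂–2σ̂, A = 2σ̂–3σ̂, * = beyond 3σ̂; sign = side of CL): 1:-C, 2:-A, 3:-B, 4:-C, 5:-B, 6:-A, 7:+C, 8:+C, 9:-C, 10:-C, 11:+C, 12:+C, 13:-B
Rule 3 (four of five consecutive points beyond the same 1σ limit) is satisfied at point 6.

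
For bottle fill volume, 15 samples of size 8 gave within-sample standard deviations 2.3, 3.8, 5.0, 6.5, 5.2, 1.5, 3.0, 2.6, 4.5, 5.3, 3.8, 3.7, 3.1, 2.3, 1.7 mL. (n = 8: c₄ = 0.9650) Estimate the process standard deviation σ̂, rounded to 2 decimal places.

3.75

s̄ = (2.3 + 3.8 + 5.0 + 6.5 + 5.2 + 1.5 + 3.0 + 2.6 + 4.5 + 5.3 + 3.8 + 3.7 + 3.1 + 2.3 + 1.7) / 15 = 3.6200
σ̂ = s̄ / c₄ = 3.6200 / 0.9650 = 3.7513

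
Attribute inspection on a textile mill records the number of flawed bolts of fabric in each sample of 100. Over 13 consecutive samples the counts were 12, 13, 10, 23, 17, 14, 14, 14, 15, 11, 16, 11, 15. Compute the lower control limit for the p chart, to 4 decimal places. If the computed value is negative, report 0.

0.0375

p̄ = Σdᵢ / (k·n) = 185 / (13 × 100) = 0.14231
LCL = p̄ − 3·√(p̄(1−p̄)/n) = 0.14231 − 3 × 0.03494 = 0.03750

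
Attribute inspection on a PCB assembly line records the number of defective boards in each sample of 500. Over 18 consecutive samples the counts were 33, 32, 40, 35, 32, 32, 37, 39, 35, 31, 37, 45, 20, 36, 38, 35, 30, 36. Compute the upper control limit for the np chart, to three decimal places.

p̄ = Σdᵢ / (k·n) = 623 / (18 × 500) = 0.06922
UCL = np̄ + 3·√(np̄(1−p̄)) = 34.6111 + 3 × √(34.6111×0.93078) = 34.6111 + 3 × 5.6758 = 51.6387

51.639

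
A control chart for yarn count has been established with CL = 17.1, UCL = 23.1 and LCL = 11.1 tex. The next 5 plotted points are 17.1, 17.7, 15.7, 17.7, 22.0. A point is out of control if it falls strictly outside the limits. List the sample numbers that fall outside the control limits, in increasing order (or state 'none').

none

All 5 points lie within [11.1, 23.1].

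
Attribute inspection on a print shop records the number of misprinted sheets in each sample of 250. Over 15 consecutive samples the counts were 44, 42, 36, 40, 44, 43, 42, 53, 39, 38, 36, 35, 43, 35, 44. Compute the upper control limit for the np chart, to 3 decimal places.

58.486

p̄ = Σdᵢ / (k·n) = 614 / (15 × 250) = 0.16373
UCL = np̄ + 3·√(np̄(1−p̄)) = 40.9333 + 3 × √(40.9333×0.83627) = 40.9333 + 3 × 5.8507 = 58.4856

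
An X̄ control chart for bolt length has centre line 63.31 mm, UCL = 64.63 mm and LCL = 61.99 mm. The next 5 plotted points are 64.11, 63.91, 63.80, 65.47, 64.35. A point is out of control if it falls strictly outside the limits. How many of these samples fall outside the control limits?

1

Compare each point to [61.99, 64.63]: sample 4 = 65.47 > UCL.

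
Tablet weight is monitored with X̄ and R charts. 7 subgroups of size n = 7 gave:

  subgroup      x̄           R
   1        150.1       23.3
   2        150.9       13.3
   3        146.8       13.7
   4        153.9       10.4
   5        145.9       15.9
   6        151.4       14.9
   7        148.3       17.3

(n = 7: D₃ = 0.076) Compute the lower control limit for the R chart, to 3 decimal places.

R̄ = (23.3 + 13.3 + 13.7 + 10.4 + 15.9 + 14.9 + 17.3) / 7 = 108.8000 / 7 = 15.5429
LCL_R = D₃·R̄ = 0.076 × 15.5429 = 1.1813

1.181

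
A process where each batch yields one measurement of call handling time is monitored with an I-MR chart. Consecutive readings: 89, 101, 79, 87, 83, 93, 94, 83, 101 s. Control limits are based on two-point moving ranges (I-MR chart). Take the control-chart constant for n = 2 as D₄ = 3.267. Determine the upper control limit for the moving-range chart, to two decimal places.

35.12

Moving ranges: 12, 22, 8, 4, 10, 1, 11, 18; M̄R̄ = 86.0000 / 8 = 10.7500
UCL_MR = D₄·M̄R̄ = 3.267 × 10.7500 = 35.1202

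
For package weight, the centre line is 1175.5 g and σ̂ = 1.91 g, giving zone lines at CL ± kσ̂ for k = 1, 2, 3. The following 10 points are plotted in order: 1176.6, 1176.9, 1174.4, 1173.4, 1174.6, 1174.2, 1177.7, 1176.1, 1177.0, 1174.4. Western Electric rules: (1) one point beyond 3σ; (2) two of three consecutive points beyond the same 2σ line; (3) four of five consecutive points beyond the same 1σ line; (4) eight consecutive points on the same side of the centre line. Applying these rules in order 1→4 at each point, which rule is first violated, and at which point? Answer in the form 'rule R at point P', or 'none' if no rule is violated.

Zone of each point (C = within 1σ̂, B = 1σ̂–2σ̂, A = 2σ̂–3σ̂, * = beyond 3σ̂; sign = side of CL): 1:+C, 2:+C, 3:-C, 4:-B, 5:-C, 6:-C, 7:+B, 8:+C, 9:+C, 10:-C
No rule fires across all 10 points.

none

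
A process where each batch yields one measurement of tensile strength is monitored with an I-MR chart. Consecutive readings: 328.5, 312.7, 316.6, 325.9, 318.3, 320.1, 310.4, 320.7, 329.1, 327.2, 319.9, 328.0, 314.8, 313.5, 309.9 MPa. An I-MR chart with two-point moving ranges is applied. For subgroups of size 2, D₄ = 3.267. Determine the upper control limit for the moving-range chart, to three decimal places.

23.849

Moving ranges: 15.8, 3.9, 9.3, 7.6, 1.8, 9.7, 10.3, 8.4, 1.9, 7.3, 8.1, 13.2, 1.3, 3.6; M̄R̄ = 102.2000 / 14 = 7.3000
UCL_MR = D₄·M̄R̄ = 3.267 × 7.3000 = 23.8491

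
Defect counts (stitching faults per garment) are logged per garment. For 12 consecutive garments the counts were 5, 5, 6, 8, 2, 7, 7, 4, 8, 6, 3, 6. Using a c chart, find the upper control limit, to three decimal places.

12.672

c̄ = (5 + 5 + 6 + 8 + 2 + 7 + 7 + 4 + 8 + 6 + 3 + 6) / 12 = 67 / 12 = 5.5833
UCL = c̄ + 3√c̄ = 5.5833 + 3 × √5.5833 = 5.5833 + 3 × 2.3629 = 12.6721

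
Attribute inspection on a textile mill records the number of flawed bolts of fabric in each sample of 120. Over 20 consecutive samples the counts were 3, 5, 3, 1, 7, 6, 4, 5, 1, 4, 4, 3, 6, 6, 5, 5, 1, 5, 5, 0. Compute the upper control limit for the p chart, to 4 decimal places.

0.0818

p̄ = Σdᵢ / (k·n) = 79 / (20 × 120) = 0.03292
UCL = p̄ + 3·√(p̄(1−p̄)/n) = 0.03292 + 3 × √(0.03292×0.96708/120) = 0.03292 + 3 × 0.01629 = 0.08178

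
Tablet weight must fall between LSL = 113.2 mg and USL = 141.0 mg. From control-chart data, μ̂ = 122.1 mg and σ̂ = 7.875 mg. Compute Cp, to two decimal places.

0.59

Cp = (USL − LSL) / (6σ̂) = (141.0 − 113.2) / (6 × 7.875) = 27.8000 / 47.2500 = 0.5884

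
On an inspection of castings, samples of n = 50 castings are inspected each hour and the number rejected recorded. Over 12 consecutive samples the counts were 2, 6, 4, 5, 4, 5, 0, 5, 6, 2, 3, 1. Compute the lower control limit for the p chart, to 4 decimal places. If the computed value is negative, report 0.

p̄ = Σdᵢ / (k·n) = 43 / (12 × 50) = 0.07167
LCL = p̄ − 3·√(p̄(1−p̄)/n) = 0.07167 − 3 × 0.03648 = -0.03777 → 0 (negative, so LCL = 0)

0.0000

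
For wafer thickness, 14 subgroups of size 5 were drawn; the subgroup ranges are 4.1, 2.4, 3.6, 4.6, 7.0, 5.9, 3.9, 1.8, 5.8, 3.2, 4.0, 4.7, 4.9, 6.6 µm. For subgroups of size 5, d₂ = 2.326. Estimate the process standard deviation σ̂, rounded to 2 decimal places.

R̄ = (4.1 + 2.4 + 3.6 + 4.6 + 7.0 + 5.9 + 3.9 + 1.8 + 5.8 + 3.2 + 4.0 + 4.7 + 4.9 + 6.6) / 14 = 4.4643
σ̂ = R̄ / d₂ = 4.4643 / 2.326 = 1.9193

1.92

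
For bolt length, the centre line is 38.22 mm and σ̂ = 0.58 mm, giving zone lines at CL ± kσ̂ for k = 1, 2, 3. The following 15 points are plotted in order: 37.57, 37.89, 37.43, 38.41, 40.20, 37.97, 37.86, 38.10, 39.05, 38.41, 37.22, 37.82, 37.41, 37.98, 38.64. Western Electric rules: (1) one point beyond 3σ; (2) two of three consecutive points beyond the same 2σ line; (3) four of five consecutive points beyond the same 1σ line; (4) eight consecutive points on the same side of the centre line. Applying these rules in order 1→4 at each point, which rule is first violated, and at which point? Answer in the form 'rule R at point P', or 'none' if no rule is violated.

rule 1 at point 5

Zone of each point (C = within 1σ̂, B = 1σ̂–2σ̂, A = 2σ̂–3σ̂, * = beyond 3σ̂; sign = side of CL): 1:-B, 2:-C, 3:-B, 4:+C, 5:+*, 6:-C, 7:-C, 8:-C, 9:+B, 10:+C, 11:-B, 12:-C, 13:-B, 14:-C, 15:+C
Rule 1 (one point beyond the 3σ limits) is satisfied at point 5.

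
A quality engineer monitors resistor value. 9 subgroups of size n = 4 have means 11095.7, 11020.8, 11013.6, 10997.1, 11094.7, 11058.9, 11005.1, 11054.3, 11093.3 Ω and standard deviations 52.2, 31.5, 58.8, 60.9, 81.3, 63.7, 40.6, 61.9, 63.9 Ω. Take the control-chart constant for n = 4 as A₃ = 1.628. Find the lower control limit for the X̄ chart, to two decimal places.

10955.05

X̄̄ = (11095.7 + 11020.8 + 11013.6 + 10997.1 + 11094.7 + 11058.9 + 11005.1 + 11054.3 + 11093.3) / 9 = 11048.1667
s̄ = (52.2 + 31.5 + 58.8 + 60.9 + 81.3 + 63.7 + 40.6 + 61.9 + 63.9) / 9 = 57.2000
LCL = X̄̄ − A₃·s̄ = 11048.1667 − 1.628 × 57.2000 = 10955.0451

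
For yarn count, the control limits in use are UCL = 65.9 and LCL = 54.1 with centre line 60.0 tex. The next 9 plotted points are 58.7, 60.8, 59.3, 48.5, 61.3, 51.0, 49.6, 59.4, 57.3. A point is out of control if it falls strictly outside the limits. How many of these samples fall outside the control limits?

3

Compare each point to [54.1, 65.9]: sample 4 = 48.5 < LCL; sample 6 = 51.0 < LCL; sample 7 = 49.6 < LCL.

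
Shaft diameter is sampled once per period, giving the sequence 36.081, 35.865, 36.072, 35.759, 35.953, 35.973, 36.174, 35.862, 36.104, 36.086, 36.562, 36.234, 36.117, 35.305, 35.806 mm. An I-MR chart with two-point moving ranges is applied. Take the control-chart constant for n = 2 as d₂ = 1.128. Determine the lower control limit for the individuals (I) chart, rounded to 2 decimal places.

X̄ = (36.081 + 35.865 + 36.072 + 35.759 + 35.953 + 35.973 + 36.174 + 35.862 + 36.104 + 36.086 + 36.562 + 36.234 + 36.117 + 35.305 + 35.806) / 15 = 35.9969
Moving ranges: 0.216, 0.207, 0.313, 0.194, 0.020, 0.201, 0.312, 0.242, 0.018, 0.476, 0.328, 0.117, 0.812, 0.501; M̄R̄ = 3.9570 / 14 = 0.2826
LCL = X̄ − 3·M̄R̄/d₂ = 35.9969 − 3 × 0.2826 / 1.128 = 35.2452

35.25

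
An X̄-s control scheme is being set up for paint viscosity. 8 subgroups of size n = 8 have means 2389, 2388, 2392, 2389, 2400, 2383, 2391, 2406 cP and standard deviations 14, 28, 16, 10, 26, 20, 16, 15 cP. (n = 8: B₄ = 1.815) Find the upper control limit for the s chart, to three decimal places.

s̄ = (14 + 28 + 16 + 10 + 26 + 20 + 16 + 15) / 8 = 18.1250
UCL_s = B₄·s̄ = 1.815 × 18.1250 = 32.8969

32.897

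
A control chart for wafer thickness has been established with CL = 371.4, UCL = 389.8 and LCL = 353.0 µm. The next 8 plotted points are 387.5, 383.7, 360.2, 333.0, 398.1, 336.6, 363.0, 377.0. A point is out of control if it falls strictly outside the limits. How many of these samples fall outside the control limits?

Compare each point to [353.0, 389.8]: sample 4 = 333.0 < LCL; sample 5 = 398.1 > UCL; sample 6 = 336.6 < LCL.

3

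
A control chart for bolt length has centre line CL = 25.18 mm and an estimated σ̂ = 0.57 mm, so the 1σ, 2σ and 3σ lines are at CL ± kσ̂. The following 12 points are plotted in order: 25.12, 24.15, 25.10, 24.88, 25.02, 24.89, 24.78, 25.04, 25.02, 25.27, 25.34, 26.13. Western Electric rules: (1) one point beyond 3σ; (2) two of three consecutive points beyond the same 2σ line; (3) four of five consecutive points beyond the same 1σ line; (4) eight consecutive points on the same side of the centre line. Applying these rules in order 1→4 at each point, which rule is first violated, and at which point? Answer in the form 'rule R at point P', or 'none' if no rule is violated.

rule 4 at point 8

Zone of each point (C = within 1σ̂, B = 1σ̂–2σ̂, A = 2σ̂–3σ̂, * = beyond 3σ̂; sign = side of CL): 1:-C, 2:-B, 3:-C, 4:-C, 5:-C, 6:-C, 7:-C, 8:-C, 9:-C, 10:+C, 11:+C, 12:+B
Rule 4 (eight consecutive points on the same side of the centre line) is satisfied at point 8.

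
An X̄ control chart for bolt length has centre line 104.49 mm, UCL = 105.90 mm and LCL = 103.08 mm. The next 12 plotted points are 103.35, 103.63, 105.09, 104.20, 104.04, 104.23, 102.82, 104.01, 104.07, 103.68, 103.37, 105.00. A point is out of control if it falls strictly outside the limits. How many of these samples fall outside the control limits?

1

Compare each point to [103.08, 105.90]: sample 7 = 102.82 < LCL.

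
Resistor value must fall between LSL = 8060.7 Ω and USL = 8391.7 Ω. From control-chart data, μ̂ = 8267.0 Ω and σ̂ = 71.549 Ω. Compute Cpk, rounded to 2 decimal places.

Cpu = (USL − μ̂) / (3σ̂) = (8391.7 − 8267.0) / (3 × 71.549) = 0.5810; Cpl = (μ̂ − LSL) / (3σ̂) = (8267.0 − 8060.7) / (3 × 71.549) = 0.9611; Cpk = min(Cpu, Cpl) = 0.5810

0.58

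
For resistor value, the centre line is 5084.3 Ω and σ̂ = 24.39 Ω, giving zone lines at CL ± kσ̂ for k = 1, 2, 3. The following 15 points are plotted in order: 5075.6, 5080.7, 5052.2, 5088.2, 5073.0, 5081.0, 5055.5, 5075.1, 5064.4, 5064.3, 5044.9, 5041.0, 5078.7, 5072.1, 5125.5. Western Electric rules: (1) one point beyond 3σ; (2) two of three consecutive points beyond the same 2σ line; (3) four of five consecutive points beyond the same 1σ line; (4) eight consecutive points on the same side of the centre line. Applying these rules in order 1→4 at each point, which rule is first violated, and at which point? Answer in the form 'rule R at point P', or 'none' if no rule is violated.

Zone of each point (C = within 1σ̂, B = 1σ̂–2σ̂, A = 2σ̂–3σ̂, * = beyond 3σ̂; sign = side of CL): 1:-C, 2:-C, 3:-B, 4:+C, 5:-C, 6:-C, 7:-B, 8:-C, 9:-C, 10:-C, 11:-B, 12:-B, 13:-C, 14:-C, 15:+B
Rule 4 (eight consecutive points on the same side of the centre line) is satisfied at point 12.

rule 4 at point 12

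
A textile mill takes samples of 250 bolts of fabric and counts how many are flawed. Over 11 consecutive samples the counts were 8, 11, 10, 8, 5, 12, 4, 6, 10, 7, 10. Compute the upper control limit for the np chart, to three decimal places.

p̄ = Σdᵢ / (k·n) = 91 / (11 × 250) = 0.03309
UCL = np̄ + 3·√(np̄(1−p̄)) = 8.2727 + 3 × √(8.2727×0.96691) = 8.2727 + 3 × 2.8282 = 16.7575

16.757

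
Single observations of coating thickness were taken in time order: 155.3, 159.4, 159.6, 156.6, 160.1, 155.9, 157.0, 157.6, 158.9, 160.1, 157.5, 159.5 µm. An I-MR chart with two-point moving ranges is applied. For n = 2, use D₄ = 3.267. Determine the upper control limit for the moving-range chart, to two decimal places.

7.07

Moving ranges: 4.1, 0.2, 3.0, 3.5, 4.2, 1.1, 0.6, 1.3, 1.2, 2.6, 2.0; M̄R̄ = 23.8000 / 11 = 2.1636
UCL_MR = D₄·M̄R̄ = 3.267 × 2.1636 = 7.0686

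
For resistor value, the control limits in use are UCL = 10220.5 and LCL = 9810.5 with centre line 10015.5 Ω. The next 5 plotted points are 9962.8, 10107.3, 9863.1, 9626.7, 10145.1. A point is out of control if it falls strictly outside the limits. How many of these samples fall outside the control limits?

1

Compare each point to [9810.5, 10220.5]: sample 4 = 9626.7 < LCL.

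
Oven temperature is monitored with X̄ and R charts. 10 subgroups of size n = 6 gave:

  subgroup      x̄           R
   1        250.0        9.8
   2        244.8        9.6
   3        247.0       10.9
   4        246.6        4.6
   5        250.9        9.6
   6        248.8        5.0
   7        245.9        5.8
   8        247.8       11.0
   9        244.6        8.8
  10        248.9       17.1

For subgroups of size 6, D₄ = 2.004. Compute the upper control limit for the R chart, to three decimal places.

18.477

R̄ = (9.8 + 9.6 + 10.9 + 4.6 + 9.6 + 5.0 + 5.8 + 11.0 + 8.8 + 17.1) / 10 = 92.2000 / 10 = 9.2200
UCL_R = D₄·R̄ = 2.004 × 9.2200 = 18.4769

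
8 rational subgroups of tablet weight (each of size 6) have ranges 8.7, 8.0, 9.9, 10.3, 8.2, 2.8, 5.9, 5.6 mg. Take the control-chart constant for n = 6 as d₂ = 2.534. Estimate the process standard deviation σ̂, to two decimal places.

2.93

R̄ = (8.7 + 8.0 + 9.9 + 10.3 + 8.2 + 2.8 + 5.9 + 5.6) / 8 = 7.4250
σ̂ = R̄ / d₂ = 7.4250 / 2.534 = 2.9301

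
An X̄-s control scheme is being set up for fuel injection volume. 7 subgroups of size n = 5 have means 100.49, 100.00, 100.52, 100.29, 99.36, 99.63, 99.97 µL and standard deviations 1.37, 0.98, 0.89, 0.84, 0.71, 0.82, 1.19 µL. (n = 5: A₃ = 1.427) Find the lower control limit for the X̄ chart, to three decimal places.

X̄̄ = (100.49 + 100.00 + 100.52 + 100.29 + 99.36 + 99.63 + 99.97) / 7 = 100.0371
s̄ = (1.37 + 0.98 + 0.89 + 0.84 + 0.71 + 0.82 + 1.19) / 7 = 0.9714
LCL = X̄̄ − A₃·s̄ = 100.0371 − 1.427 × 0.9714 = 98.6509

98.651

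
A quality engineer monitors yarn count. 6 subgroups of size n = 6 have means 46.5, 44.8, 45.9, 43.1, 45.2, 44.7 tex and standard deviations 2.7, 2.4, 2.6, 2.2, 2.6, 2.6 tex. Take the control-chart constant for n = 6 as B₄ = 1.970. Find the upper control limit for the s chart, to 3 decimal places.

s̄ = (2.7 + 2.4 + 2.6 + 2.2 + 2.6 + 2.6) / 6 = 2.5167
UCL_s = B₄·s̄ = 1.970 × 2.5167 = 4.9578

4.958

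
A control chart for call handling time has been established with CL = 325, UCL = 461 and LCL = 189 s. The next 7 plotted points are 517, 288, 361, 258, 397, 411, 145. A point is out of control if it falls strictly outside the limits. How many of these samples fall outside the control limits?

Compare each point to [189, 461]: sample 1 = 517 > UCL; sample 7 = 145 < LCL.

2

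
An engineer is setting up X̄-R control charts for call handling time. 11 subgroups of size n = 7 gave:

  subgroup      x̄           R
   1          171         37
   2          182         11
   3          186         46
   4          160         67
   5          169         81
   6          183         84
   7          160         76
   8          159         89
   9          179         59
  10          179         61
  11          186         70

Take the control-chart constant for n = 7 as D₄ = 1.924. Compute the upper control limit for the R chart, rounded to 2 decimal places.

R̄ = (37 + 11 + 46 + 67 + 81 + 84 + 76 + 89 + 59 + 61 + 70) / 11 = 681.0000 / 11 = 61.9091
UCL_R = D₄·R̄ = 1.924 × 61.9091 = 119.1131

119.11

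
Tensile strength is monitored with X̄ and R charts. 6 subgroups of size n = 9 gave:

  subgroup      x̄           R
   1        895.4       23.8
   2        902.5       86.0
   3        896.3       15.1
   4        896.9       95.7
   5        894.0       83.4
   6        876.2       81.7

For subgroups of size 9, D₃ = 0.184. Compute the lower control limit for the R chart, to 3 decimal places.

R̄ = (23.8 + 86.0 + 15.1 + 95.7 + 83.4 + 81.7) / 6 = 385.7000 / 6 = 64.2833
LCL_R = D₃·R̄ = 0.184 × 64.2833 = 11.8281

11.828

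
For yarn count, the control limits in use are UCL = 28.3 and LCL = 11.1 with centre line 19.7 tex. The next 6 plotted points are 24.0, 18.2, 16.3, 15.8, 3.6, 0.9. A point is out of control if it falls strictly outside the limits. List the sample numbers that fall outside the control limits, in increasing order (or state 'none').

Compare each point to [11.1, 28.3]: sample 5 = 3.6 < LCL; sample 6 = 0.9 < LCL.

5, 6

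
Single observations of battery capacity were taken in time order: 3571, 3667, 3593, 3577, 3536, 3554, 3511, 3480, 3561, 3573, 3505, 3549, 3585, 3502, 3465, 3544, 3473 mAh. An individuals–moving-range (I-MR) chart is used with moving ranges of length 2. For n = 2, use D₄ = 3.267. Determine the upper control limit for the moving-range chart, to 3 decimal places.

169.476

Moving ranges: 96, 74, 16, 41, 18, 43, 31, 81, 12, 68, 44, 36, 83, 37, 79, 71; M̄R̄ = 830.0000 / 16 = 51.8750
UCL_MR = D₄·M̄R̄ = 3.267 × 51.8750 = 169.4756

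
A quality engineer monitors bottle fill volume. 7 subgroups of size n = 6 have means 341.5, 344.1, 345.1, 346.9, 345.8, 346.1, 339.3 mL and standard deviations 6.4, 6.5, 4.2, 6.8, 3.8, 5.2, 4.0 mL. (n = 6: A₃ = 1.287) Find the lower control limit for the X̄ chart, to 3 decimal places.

337.330

X̄̄ = (341.5 + 344.1 + 345.1 + 346.9 + 345.8 + 346.1 + 339.3) / 7 = 344.1143
s̄ = (6.4 + 6.5 + 4.2 + 6.8 + 3.8 + 5.2 + 4.0) / 7 = 5.2714
LCL = X̄̄ − A₃·s̄ = 344.1143 − 1.287 × 5.2714 = 337.3300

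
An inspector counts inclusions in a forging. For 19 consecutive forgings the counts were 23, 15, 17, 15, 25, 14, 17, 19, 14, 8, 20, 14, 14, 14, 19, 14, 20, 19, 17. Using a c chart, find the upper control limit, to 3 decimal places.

29.010

c̄ = (23 + 15 + 17 + 15 + 25 + 14 + 17 + 19 + 14 + 8 + 20 + 14 + 14 + 14 + 19 + 14 + 20 + 19 + 17) / 19 = 318 / 19 = 16.7368
UCL = c̄ + 3√c̄ = 16.7368 + 3 × √16.7368 = 16.7368 + 3 × 4.0911 = 29.0100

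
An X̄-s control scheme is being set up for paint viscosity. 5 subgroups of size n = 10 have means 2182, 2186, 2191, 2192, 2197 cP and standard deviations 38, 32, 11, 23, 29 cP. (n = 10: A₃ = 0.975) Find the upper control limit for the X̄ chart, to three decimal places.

2215.535

X̄̄ = (2182 + 2186 + 2191 + 2192 + 2197) / 5 = 2189.6000
s̄ = (38 + 32 + 11 + 23 + 29) / 5 = 26.6000
UCL = X̄̄ + A₃·s̄ = 2189.6000 + 0.975 × 26.6000 = 2215.5350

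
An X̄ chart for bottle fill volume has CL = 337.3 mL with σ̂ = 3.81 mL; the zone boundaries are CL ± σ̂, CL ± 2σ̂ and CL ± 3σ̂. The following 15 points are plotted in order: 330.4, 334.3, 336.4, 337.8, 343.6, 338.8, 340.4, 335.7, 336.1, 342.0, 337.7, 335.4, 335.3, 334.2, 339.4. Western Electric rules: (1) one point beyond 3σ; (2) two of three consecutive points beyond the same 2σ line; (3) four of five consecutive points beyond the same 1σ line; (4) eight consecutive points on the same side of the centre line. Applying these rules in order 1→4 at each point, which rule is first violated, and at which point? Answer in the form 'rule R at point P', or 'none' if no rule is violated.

Zone of each point (C = within 1σ̂, B = 1σ̂–2σ̂, A = 2σ̂–3σ̂, * = beyond 3σ̂; sign = side of CL): 1:-B, 2:-C, 3:-C, 4:+C, 5:+B, 6:+C, 7:+C, 8:-C, 9:-C, 10:+B, 11:+C, 12:-C, 13:-C, 14:-C, 15:+C
No rule fires across all 15 points.

none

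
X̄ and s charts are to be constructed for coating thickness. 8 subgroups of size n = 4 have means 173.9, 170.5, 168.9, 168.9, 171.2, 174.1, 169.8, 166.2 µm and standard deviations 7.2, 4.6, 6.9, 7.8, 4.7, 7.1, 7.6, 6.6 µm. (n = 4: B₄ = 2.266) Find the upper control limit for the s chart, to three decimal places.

s̄ = (7.2 + 4.6 + 6.9 + 7.8 + 4.7 + 7.1 + 7.6 + 6.6) / 8 = 6.5625
UCL_s = B₄·s̄ = 2.266 × 6.5625 = 14.8706

14.871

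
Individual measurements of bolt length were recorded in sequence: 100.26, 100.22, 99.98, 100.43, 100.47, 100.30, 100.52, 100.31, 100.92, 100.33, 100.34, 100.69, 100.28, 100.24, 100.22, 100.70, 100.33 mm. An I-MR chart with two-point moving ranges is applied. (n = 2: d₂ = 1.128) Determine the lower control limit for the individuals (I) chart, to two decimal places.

99.68

X̄ = (100.26 + 100.22 + 99.98 + 100.43 + 100.47 + 100.30 + 100.52 + 100.31 + 100.92 + 100.33 + 100.34 + 100.69 + 100.28 + 100.24 + 100.22 + 100.70 + 100.33) / 17 = 100.3847
Moving ranges: 0.04, 0.24, 0.45, 0.04, 0.17, 0.22, 0.21, 0.61, 0.59, 0.01, 0.35, 0.41, 0.04, 0.02, 0.48, 0.37; M̄R̄ = 4.2500 / 16 = 0.2656
LCL = X̄ − 3·M̄R̄/d₂ = 100.3847 − 3 × 0.2656 / 1.128 = 99.6783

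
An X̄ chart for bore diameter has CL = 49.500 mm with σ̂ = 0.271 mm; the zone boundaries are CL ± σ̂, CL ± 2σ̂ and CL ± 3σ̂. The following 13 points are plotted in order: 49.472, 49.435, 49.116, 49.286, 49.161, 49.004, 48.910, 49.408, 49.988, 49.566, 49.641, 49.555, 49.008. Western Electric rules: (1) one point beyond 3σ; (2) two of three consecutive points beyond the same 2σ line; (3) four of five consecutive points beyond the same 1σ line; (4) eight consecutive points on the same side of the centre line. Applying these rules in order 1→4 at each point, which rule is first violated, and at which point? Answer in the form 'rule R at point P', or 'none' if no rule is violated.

rule 3 at point 7

Zone of each point (C = within 1σ̂, B = 1σ̂–2σ̂, A = 2σ̂–3σ̂, * = beyond 3σ̂; sign = side of CL): 1:-C, 2:-C, 3:-B, 4:-C, 5:-B, 6:-B, 7:-A, 8:-C, 9:+B, 10:+C, 11:+C, 12:+C, 13:-B
Rule 3 (four of five consecutive points beyond the same 1σ limit) is satisfied at point 7.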